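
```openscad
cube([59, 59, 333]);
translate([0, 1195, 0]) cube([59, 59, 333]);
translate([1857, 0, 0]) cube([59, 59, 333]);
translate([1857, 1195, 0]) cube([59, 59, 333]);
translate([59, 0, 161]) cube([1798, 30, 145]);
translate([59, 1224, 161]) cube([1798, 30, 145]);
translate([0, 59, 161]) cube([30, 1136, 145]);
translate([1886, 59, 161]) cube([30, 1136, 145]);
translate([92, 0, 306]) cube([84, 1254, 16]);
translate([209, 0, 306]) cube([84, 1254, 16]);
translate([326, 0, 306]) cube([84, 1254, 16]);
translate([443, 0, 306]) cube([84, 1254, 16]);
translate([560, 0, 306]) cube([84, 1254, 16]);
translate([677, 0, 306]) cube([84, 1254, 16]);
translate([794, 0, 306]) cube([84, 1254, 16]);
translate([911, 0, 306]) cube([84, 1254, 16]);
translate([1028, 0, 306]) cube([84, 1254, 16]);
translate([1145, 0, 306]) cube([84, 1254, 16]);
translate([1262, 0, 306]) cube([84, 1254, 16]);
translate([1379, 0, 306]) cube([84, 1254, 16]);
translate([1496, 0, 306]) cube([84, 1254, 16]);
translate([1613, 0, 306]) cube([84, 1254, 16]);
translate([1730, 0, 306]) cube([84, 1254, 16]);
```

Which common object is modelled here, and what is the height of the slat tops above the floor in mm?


A bed frame. The slat-top height is 322 mm.

Four posts, four rails, and a row of slats — a bed frame. Slats sit on the rails at z = 161 + 145 = 306; with slat thickness 16, the top is 322 mm.


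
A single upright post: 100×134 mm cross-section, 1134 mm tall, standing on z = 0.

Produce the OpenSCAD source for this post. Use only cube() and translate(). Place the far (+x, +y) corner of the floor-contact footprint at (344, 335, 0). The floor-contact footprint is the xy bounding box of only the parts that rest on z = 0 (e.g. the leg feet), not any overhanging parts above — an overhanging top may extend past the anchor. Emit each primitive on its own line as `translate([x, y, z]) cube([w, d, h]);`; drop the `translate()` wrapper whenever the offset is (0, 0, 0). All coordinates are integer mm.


translate([244, 201, 0]) cube([100, 134, 1134]);


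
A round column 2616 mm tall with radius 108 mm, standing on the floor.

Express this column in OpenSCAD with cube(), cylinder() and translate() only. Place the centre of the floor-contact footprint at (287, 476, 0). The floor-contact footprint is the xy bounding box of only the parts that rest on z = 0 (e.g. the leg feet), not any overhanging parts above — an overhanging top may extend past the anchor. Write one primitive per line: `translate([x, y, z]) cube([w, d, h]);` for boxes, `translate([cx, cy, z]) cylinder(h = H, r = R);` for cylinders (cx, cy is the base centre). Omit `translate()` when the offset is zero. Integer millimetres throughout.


translate([287, 476, 0]) cylinder(h = 2616, r = 108);


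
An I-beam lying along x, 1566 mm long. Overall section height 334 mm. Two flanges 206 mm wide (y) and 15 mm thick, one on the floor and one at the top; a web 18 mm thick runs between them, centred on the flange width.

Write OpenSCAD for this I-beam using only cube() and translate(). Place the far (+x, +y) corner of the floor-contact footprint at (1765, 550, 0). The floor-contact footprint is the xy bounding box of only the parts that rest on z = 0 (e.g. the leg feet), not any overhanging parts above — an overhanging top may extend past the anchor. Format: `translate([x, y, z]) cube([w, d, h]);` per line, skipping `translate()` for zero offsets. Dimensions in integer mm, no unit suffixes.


translate([199, 344, 0]) cube([1566, 206, 15]);
translate([199, 438, 15]) cube([1566, 18, 304]);
translate([199, 344, 319]) cube([1566, 206, 15]);


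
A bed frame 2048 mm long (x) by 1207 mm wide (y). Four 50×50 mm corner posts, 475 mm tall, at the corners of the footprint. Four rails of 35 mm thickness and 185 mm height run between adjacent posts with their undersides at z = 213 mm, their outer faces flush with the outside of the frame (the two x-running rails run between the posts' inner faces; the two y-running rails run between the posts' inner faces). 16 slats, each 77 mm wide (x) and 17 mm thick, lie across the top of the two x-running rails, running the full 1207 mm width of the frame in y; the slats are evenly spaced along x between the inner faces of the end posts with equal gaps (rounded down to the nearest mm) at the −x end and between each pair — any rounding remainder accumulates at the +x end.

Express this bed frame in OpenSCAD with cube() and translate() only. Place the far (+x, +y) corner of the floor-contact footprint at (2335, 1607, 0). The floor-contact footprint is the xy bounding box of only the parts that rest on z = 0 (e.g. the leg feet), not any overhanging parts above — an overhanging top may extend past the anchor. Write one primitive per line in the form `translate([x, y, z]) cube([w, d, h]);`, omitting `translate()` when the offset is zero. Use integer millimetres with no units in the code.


// slat z = rail_z + rail_h = 213 + 185 = 398
// slat gap = ⌊(1948 − 16·77) / 17⌋ = 42
translate([287, 400, 0]) cube([50, 50, 475]);
translate([287, 1557, 0]) cube([50, 50, 475]);
translate([2285, 400, 0]) cube([50, 50, 475]);
translate([2285, 1557, 0]) cube([50, 50, 475]);
translate([337, 400, 213]) cube([1948, 35, 185]);
translate([337, 1572, 213]) cube([1948, 35, 185]);
translate([287, 450, 213]) cube([35, 1107, 185]);
translate([2300, 450, 213]) cube([35, 1107, 185]);
translate([379, 400, 398]) cube([77, 1207, 17]);
translate([498, 400, 398]) cube([77, 1207, 17]);
translate([617, 400, 398]) cube([77, 1207, 17]);
translate([736, 400, 398]) cube([77, 1207, 17]);
translate([855, 400, 398]) cube([77, 1207, 17]);
translate([974, 400, 398]) cube([77, 1207, 17]);
translate([1093, 400, 398]) cube([77, 1207, 17]);
translate([1212, 400, 398]) cube([77, 1207, 17]);
translate([1331, 400, 398]) cube([77, 1207, 17]);
translate([1450, 400, 398]) cube([77, 1207, 17]);
translate([1569, 400, 398]) cube([77, 1207, 17]);
translate([1688, 400, 398]) cube([77, 1207, 17]);
translate([1807, 400, 398]) cube([77, 1207, 17]);
translate([1926, 400, 398]) cube([77, 1207, 17]);
translate([2045, 400, 398]) cube([77, 1207, 17]);
translate([2164, 400, 398]) cube([77, 1207, 17]);


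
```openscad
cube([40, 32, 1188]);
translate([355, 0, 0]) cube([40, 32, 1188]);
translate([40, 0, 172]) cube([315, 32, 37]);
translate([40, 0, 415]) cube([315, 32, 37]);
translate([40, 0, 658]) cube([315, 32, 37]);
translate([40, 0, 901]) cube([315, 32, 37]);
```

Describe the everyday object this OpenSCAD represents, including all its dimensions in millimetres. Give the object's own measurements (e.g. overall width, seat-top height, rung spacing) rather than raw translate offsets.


A straight ladder. Two 40×32 mm vertical rails, 1188 mm tall, stand 395 mm apart (outside-to-outside) with their front faces coplanar on the −y side. 4 rungs, each 32 mm deep and 37 mm tall, span between the inner faces of the rails, front faces flush with the rails. The lowest rung's underside is at z = 172 mm and rungs are spaced 243 mm apart (underside to underside).


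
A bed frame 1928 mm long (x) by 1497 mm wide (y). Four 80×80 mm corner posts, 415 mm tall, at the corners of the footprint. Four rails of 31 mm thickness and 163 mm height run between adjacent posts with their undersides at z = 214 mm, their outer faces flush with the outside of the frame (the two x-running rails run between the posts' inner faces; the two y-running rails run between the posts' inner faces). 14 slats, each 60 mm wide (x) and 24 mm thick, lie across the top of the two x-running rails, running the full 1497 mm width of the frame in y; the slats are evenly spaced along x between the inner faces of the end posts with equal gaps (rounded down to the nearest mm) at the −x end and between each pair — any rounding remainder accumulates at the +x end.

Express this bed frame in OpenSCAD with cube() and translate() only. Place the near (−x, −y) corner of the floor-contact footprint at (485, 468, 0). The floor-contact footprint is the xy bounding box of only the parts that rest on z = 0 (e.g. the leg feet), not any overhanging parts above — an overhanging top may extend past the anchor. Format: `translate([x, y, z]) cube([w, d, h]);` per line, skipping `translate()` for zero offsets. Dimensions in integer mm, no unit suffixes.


translate([485, 468, 0]) cube([80, 80, 415]);
translate([485, 1885, 0]) cube([80, 80, 415]);
translate([2333, 468, 0]) cube([80, 80, 415]);
translate([2333, 1885, 0]) cube([80, 80, 415]);
translate([565, 468, 214]) cube([1768, 31, 163]);
translate([565, 1934, 214]) cube([1768, 31, 163]);
translate([485, 548, 214]) cube([31, 1337, 163]);
translate([2382, 548, 214]) cube([31, 1337, 163]);
translate([626, 468, 377]) cube([60, 1497, 24]);
translate([747, 468, 377]) cube([60, 1497, 24]);
translate([868, 468, 377]) cube([60, 1497, 24]);
translate([989, 468, 377]) cube([60, 1497, 24]);
translate([1110, 468, 377]) cube([60, 1497, 24]);
translate([1231, 468, 377]) cube([60, 1497, 24]);
translate([1352, 468, 377]) cube([60, 1497, 24]);
translate([1473, 468, 377]) cube([60, 1497, 24]);
translate([1594, 468, 377]) cube([60, 1497, 24]);
translate([1715, 468, 377]) cube([60, 1497, 24]);
translate([1836, 468, 377]) cube([60, 1497, 24]);
translate([1957, 468, 377]) cube([60, 1497, 24]);
translate([2078, 468, 377]) cube([60, 1497, 24]);
translate([2199, 468, 377]) cube([60, 1497, 24]);


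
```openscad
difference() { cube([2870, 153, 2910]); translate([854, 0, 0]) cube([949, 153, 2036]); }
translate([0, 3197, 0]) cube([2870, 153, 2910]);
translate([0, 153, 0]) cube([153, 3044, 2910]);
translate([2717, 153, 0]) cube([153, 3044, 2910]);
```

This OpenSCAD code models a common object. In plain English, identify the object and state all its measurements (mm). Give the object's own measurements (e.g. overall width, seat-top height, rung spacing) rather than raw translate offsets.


A single room: four walls, each 2910 mm tall and 153 mm thick, enclosing an outside footprint 2870×3350 mm (x × y), no floor or roof. The front and back walls (−y and +y sides) run the full x-width; the side walls fit between their inner faces. A door opening 949 mm wide and 2036 mm tall is cut through the front wall from the floor up, its −x edge 854 mm from the wall's −x end.


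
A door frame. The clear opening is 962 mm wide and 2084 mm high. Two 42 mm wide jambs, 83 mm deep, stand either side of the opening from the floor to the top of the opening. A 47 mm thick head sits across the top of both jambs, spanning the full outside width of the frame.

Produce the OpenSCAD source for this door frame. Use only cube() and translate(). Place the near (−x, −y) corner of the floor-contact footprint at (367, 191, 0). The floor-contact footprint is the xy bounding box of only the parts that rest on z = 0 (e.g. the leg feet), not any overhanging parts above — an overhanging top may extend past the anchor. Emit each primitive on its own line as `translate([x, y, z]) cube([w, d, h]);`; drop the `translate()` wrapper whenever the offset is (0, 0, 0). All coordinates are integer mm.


translate([367, 191, 0]) cube([42, 83, 2084]);
translate([1371, 191, 0]) cube([42, 83, 2084]);
translate([367, 191, 2084]) cube([1046, 83, 47]);


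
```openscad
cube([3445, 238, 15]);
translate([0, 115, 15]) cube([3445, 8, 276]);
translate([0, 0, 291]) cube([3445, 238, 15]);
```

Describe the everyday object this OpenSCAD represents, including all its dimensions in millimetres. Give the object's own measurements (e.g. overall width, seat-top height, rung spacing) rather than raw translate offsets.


An I-beam lying along x, 3445 mm long. Overall section height 306 mm. Two flanges 238 mm wide (y) and 15 mm thick, one on the floor and one at the top; a web 8 mm thick runs between them, centred on the flange width.


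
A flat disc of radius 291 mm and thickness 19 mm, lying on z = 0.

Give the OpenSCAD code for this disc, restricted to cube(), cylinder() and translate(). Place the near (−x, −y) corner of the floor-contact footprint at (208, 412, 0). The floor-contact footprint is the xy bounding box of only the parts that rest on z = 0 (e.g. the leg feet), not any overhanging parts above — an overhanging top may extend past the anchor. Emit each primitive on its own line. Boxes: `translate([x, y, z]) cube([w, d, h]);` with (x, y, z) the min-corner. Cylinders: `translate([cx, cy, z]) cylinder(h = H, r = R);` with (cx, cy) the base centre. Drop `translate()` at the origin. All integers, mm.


translate([499, 703, 0]) cylinder(h = 19, r = 291);


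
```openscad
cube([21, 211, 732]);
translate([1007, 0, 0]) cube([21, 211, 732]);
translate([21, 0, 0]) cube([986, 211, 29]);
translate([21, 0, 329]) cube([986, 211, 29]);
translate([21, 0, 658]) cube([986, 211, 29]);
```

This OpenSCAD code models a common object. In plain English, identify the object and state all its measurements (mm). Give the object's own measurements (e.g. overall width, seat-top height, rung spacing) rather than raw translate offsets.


An open bookshelf. Two side panels, each 21 mm thick, 211 mm deep and 732 mm tall, stand 1028 mm apart (outside-to-outside). Between them sit 3 shelves, each 29 mm thick and 211 mm deep, spanning the full gap between the sides. The bottom shelf rests on the floor (its underside at z = 0) and the clear gap between one shelf's top and the next shelf's underside is 300 mm.


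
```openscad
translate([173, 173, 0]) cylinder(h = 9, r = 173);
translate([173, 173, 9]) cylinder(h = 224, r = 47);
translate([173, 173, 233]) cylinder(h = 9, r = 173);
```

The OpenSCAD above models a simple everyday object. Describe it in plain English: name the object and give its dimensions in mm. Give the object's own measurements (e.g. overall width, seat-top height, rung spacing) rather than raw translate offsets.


A spool: two coaxial disc flanges of radius 173 mm and thickness 9 mm, joined by a core cylinder of radius 47 mm and height 224 mm. The lower flange rests on z = 0 and the three cylinders share a vertical axis.


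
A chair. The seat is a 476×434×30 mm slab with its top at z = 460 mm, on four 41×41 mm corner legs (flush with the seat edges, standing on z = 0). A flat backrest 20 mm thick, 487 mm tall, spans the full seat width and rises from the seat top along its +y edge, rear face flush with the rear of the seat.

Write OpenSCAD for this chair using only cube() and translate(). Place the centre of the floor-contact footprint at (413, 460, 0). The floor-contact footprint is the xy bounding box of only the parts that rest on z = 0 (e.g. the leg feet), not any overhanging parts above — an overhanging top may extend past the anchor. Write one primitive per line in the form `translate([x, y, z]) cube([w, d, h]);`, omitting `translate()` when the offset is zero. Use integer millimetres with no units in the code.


translate([175, 243, 430]) cube([476, 434, 30]);
translate([175, 243, 0]) cube([41, 41, 430]);
translate([610, 243, 0]) cube([41, 41, 430]);
translate([175, 636, 0]) cube([41, 41, 430]);
translate([610, 636, 0]) cube([41, 41, 430]);
translate([175, 657, 460]) cube([476, 20, 487]);


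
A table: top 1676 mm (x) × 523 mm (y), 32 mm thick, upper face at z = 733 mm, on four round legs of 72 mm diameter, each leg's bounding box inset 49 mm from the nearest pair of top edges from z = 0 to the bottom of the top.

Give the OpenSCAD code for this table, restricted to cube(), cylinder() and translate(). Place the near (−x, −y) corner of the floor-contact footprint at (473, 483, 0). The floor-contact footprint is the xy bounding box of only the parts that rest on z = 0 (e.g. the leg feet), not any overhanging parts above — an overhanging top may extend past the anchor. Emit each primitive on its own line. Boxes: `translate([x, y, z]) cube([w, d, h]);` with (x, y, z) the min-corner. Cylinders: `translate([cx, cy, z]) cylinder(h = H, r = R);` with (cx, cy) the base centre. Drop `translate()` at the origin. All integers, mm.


translate([424, 434, 701]) cube([1676, 523, 32]);
translate([509, 519, 0]) cylinder(h = 701, r = 36);
translate([2015, 519, 0]) cylinder(h = 701, r = 36);
translate([509, 872, 0]) cylinder(h = 701, r = 36);
translate([2015, 872, 0]) cylinder(h = 701, r = 36);


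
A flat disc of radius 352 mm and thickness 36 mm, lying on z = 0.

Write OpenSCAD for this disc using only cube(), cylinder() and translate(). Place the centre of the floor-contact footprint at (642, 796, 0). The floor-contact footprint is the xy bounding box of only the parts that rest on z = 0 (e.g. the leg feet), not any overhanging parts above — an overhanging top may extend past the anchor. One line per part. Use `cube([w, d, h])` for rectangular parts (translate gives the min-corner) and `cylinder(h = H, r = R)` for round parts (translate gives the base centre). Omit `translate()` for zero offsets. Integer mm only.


translate([642, 796, 0]) cylinder(h = 36, r = 352);


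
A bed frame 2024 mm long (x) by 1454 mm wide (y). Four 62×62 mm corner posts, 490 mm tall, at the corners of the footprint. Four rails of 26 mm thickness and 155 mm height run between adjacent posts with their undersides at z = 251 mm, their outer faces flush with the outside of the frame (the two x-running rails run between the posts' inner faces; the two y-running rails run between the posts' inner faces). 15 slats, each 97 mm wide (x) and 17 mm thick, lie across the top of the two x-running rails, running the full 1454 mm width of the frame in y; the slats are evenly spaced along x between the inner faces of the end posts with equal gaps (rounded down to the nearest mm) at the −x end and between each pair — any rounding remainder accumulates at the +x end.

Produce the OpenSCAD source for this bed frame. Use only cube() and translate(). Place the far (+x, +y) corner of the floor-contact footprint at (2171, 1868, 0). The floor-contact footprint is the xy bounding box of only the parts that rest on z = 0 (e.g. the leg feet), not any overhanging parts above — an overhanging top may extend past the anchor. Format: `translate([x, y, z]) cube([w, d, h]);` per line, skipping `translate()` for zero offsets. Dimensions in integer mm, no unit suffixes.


translate([147, 414, 0]) cube([62, 62, 490]);
translate([147, 1806, 0]) cube([62, 62, 490]);
translate([2109, 414, 0]) cube([62, 62, 490]);
translate([2109, 1806, 0]) cube([62, 62, 490]);
translate([209, 414, 251]) cube([1900, 26, 155]);
translate([209, 1842, 251]) cube([1900, 26, 155]);
translate([147, 476, 251]) cube([26, 1330, 155]);
translate([2145, 476, 251]) cube([26, 1330, 155]);
translate([236, 414, 406]) cube([97, 1454, 17]);
translate([360, 414, 406]) cube([97, 1454, 17]);
translate([484, 414, 406]) cube([97, 1454, 17]);
translate([608, 414, 406]) cube([97, 1454, 17]);
translate([732, 414, 406]) cube([97, 1454, 17]);
translate([856, 414, 406]) cube([97, 1454, 17]);
translate([980, 414, 406]) cube([97, 1454, 17]);
translate([1104, 414, 406]) cube([97, 1454, 17]);
translate([1228, 414, 406]) cube([97, 1454, 17]);
translate([1352, 414, 406]) cube([97, 1454, 17]);
translate([1476, 414, 406]) cube([97, 1454, 17]);
translate([1600, 414, 406]) cube([97, 1454, 17]);
translate([1724, 414, 406]) cube([97, 1454, 17]);
translate([1848, 414, 406]) cube([97, 1454, 17]);
translate([1972, 414, 406]) cube([97, 1454, 17]);


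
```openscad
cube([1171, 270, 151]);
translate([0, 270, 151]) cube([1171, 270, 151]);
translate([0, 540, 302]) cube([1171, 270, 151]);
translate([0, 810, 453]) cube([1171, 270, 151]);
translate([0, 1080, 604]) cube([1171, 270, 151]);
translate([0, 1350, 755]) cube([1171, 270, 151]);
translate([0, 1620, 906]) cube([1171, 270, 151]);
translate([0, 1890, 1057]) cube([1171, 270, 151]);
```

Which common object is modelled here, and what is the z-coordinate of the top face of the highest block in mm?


A staircase. The total rise is 1208 mm.

8 identical blocks, each offset up and back from the previous — a staircase. Each step is 151 mm tall and there are 8 of them, so the total rise is 8 × 151 = 1208 mm.


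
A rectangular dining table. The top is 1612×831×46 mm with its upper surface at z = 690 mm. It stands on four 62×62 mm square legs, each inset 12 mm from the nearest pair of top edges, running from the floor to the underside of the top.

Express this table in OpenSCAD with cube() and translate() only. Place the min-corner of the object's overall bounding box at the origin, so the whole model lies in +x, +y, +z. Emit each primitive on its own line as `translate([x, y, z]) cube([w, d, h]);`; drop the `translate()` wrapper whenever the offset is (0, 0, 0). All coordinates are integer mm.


translate([0, 0, 644]) cube([1612, 831, 46]);
translate([12, 12, 0]) cube([62, 62, 644]);
translate([1538, 12, 0]) cube([62, 62, 644]);
translate([12, 757, 0]) cube([62, 62, 644]);
translate([1538, 757, 0]) cube([62, 62, 644]);


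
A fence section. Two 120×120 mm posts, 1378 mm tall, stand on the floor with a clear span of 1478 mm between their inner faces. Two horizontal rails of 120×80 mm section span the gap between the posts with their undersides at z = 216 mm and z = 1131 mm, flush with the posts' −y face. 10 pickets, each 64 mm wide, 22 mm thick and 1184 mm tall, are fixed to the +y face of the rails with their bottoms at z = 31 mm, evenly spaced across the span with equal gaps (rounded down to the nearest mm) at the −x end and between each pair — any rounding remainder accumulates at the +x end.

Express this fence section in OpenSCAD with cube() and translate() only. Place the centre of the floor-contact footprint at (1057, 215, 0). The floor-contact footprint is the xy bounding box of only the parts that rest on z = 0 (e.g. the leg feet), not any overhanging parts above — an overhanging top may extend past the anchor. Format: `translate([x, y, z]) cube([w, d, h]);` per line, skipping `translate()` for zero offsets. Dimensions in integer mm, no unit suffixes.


translate([198, 155, 0]) cube([120, 120, 1378]);
translate([1796, 155, 0]) cube([120, 120, 1378]);
translate([318, 155, 216]) cube([1478, 120, 80]);
translate([318, 155, 1131]) cube([1478, 120, 80]);
translate([394, 275, 31]) cube([64, 22, 1184]);
translate([534, 275, 31]) cube([64, 22, 1184]);
translate([674, 275, 31]) cube([64, 22, 1184]);
translate([814, 275, 31]) cube([64, 22, 1184]);
translate([954, 275, 31]) cube([64, 22, 1184]);
translate([1094, 275, 31]) cube([64, 22, 1184]);
translate([1234, 275, 31]) cube([64, 22, 1184]);
translate([1374, 275, 31]) cube([64, 22, 1184]);
translate([1514, 275, 31]) cube([64, 22, 1184]);
translate([1654, 275, 31]) cube([64, 22, 1184]);


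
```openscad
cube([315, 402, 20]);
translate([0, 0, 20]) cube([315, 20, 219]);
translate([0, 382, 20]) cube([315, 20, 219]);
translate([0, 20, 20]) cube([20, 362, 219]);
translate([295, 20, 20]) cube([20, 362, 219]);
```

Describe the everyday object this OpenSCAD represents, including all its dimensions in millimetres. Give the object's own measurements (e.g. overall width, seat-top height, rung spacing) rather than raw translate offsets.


An open-topped rectangular box: outside dimensions 315×402×239 mm, with a uniform wall and base thickness of 20 mm. The base is a full 315×402 slab on the floor; four walls sit on top of the base. The front and back walls (the −y and +y sides) span the full width; the two side walls fit between them.


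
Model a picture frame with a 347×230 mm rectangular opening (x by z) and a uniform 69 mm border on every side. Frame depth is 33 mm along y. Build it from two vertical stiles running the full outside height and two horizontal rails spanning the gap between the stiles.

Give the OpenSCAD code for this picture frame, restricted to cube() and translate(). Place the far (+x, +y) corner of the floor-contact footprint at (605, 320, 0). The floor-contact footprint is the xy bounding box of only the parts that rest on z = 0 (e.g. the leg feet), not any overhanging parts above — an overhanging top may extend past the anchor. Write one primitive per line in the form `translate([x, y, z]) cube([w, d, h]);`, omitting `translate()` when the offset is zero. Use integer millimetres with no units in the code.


translate([120, 287, 0]) cube([69, 33, 368]);
translate([536, 287, 0]) cube([69, 33, 368]);
translate([189, 287, 0]) cube([347, 33, 69]);
translate([189, 287, 299]) cube([347, 33, 69]);


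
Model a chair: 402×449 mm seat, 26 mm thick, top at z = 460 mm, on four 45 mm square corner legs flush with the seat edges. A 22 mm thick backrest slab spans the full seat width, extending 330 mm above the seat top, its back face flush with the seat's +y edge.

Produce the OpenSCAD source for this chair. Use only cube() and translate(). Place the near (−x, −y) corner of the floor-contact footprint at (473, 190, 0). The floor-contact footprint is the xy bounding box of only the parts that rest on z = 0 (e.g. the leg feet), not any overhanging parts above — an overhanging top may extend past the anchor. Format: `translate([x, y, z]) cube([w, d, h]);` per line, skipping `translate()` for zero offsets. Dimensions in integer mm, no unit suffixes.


// leg_h = 460 - 26 = 434
translate([473, 190, 434]) cube([402, 449, 26]);
translate([473, 190, 0]) cube([45, 45, 434]);
translate([830, 190, 0]) cube([45, 45, 434]);
translate([473, 594, 0]) cube([45, 45, 434]);
translate([830, 594, 0]) cube([45, 45, 434]);
translate([473, 617, 460]) cube([402, 22, 330]);


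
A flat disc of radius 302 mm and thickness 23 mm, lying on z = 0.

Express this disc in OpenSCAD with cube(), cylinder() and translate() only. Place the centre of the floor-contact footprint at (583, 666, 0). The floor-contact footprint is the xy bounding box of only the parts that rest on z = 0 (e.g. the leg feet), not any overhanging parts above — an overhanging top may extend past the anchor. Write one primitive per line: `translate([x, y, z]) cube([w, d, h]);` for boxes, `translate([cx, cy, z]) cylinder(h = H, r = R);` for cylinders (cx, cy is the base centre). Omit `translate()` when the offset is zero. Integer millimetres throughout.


translate([583, 666, 0]) cylinder(h = 23, r = 302);


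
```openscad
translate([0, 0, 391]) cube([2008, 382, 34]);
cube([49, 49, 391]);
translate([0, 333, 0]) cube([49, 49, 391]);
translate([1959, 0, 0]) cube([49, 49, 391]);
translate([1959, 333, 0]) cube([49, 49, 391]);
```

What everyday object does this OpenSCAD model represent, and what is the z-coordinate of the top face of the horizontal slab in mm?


A bench. The seat-top height is 425 mm.

A long slab on four corner posts — a bench. The slab sits at z = 391 with thickness 34, so the top is 391 + 34 = 425 mm.


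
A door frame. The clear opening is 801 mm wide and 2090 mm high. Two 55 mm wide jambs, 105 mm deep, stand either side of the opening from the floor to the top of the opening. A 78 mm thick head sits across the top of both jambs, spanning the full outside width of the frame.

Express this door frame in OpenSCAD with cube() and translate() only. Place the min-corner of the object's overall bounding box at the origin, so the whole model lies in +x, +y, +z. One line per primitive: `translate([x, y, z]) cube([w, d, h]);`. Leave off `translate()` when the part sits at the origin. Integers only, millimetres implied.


cube([55, 105, 2090]);
translate([856, 0, 0]) cube([55, 105, 2090]);
translate([0, 0, 2090]) cube([911, 105, 78]);


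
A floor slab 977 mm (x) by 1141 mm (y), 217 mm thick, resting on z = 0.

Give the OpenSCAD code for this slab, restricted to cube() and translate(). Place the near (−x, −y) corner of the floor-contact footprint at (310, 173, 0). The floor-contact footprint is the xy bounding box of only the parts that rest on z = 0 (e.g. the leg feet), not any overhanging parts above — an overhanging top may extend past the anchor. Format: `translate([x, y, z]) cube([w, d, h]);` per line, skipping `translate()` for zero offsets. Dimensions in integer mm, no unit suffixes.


translate([310, 173, 0]) cube([977, 1141, 217]);


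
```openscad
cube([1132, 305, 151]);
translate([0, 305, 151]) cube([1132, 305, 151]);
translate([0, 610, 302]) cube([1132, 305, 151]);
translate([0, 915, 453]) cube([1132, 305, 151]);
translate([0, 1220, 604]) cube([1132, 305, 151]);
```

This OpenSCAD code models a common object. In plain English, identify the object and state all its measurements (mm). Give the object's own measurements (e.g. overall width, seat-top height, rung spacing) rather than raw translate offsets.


A straight staircase of 5 solid steps. Each step is 1132 mm wide (x), 305 mm deep (y, the going) and 151 mm tall (the rise). The first step rests on the floor; each subsequent step sits one going further in +y and one rise higher in +z, directly behind and above the previous step with no overlap.


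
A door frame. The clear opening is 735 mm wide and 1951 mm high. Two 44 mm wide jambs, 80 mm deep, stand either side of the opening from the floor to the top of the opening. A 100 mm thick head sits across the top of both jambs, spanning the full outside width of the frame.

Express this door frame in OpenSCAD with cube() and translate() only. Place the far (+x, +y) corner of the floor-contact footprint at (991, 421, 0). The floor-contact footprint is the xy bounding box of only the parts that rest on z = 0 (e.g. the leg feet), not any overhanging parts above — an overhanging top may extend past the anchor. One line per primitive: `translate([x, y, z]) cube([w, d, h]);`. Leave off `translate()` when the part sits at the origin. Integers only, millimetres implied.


translate([168, 341, 0]) cube([44, 80, 1951]);
translate([947, 341, 0]) cube([44, 80, 1951]);
translate([168, 341, 1951]) cube([823, 80, 100]);


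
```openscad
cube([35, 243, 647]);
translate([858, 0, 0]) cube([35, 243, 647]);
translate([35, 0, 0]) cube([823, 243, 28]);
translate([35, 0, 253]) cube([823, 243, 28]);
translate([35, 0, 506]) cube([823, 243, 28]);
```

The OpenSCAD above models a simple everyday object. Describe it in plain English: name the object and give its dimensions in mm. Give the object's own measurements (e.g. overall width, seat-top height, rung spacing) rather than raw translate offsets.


An open bookshelf. Two side panels, each 35 mm thick, 243 mm deep and 647 mm tall, stand 893 mm apart (outside-to-outside). Between them sit 3 shelves, each 28 mm thick and 243 mm deep, spanning the full gap between the sides. The bottom shelf rests on the floor (its underside at z = 0) and the clear gap between one shelf's top and the next shelf's underside is 225 mm.


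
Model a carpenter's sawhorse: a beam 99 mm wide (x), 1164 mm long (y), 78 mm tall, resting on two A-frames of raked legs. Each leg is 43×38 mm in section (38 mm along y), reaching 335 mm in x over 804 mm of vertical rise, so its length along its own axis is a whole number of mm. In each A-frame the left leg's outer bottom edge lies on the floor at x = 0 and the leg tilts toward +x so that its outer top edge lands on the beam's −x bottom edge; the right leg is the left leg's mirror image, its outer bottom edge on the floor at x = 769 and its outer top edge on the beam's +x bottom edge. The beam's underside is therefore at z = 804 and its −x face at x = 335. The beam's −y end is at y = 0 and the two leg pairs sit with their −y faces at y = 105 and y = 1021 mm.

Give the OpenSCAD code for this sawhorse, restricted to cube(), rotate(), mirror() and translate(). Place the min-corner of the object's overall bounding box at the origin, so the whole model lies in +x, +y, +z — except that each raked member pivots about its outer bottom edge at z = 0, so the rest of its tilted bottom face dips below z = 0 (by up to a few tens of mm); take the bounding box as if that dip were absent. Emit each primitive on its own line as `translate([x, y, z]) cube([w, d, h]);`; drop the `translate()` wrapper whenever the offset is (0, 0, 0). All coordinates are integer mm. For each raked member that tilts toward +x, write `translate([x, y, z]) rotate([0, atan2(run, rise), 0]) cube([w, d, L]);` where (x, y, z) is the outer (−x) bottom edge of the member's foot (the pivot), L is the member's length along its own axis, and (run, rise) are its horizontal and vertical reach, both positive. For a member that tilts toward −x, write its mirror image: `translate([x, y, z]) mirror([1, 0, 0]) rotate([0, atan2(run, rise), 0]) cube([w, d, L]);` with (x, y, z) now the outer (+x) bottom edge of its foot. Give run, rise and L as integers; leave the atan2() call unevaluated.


translate([335, 0, 804]) cube([99, 1164, 78]);
translate([0, 105, 0]) rotate([0, atan2(335, 804), 0]) cube([43, 38, 871]);
translate([769, 105, 0]) mirror([1, 0, 0]) rotate([0, atan2(335, 804), 0]) cube([43, 38, 871]);
translate([0, 1021, 0]) rotate([0, atan2(335, 804), 0]) cube([43, 38, 871]);
translate([769, 1021, 0]) mirror([1, 0, 0]) rotate([0, atan2(335, 804), 0]) cube([43, 38, 871]);


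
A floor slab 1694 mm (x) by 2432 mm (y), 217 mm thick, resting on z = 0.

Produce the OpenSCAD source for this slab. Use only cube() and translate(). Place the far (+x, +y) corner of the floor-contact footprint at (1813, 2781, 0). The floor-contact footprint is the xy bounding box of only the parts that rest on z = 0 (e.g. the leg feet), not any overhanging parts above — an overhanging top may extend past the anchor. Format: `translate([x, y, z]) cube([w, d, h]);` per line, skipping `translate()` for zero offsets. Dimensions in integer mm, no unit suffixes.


translate([119, 349, 0]) cube([1694, 2432, 217]);


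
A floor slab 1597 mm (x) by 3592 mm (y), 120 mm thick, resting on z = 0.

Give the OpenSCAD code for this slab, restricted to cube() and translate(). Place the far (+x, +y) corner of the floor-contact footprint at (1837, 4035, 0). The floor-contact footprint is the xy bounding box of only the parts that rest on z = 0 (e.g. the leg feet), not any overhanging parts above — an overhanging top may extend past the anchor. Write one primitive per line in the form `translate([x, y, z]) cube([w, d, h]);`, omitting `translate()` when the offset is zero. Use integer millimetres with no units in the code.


translate([240, 443, 0]) cube([1597, 3592, 120]);


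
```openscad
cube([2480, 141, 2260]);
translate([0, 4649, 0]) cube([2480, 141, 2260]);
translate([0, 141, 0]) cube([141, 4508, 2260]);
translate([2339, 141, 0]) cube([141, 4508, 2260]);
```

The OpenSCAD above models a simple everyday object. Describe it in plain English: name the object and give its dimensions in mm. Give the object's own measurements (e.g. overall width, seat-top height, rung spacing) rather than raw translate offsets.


The wall frame of a small rectangular building: four walls, each 2260 mm tall and 141 mm thick, enclosing a footprint 2480 mm (x) by 4790 mm (y) outside-to-outside, with no floor or roof. The front and back walls (the −y and +y sides) span the full width; the two side walls fit between them.


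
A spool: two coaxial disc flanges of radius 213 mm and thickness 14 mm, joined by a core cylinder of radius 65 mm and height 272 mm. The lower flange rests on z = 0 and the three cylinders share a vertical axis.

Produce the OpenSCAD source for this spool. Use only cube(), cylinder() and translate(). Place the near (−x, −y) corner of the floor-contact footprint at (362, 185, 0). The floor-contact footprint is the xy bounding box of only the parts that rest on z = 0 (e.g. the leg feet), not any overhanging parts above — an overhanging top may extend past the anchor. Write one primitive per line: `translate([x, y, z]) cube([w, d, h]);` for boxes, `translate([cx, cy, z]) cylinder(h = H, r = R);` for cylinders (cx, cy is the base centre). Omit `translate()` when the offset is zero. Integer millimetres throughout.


translate([575, 398, 0]) cylinder(h = 14, r = 213);
translate([575, 398, 14]) cylinder(h = 272, r = 65);
translate([575, 398, 286]) cylinder(h = 14, r = 213);


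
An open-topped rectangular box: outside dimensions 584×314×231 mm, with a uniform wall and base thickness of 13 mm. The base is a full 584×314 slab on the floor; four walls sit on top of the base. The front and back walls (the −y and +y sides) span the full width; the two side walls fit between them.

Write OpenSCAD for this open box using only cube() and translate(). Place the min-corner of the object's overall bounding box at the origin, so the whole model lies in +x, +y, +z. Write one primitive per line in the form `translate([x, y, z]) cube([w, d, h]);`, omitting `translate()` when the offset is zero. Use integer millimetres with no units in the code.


cube([584, 314, 13]);
translate([0, 0, 13]) cube([584, 13, 218]);
translate([0, 301, 13]) cube([584, 13, 218]);
translate([0, 13, 13]) cube([13, 288, 218]);
translate([571, 13, 13]) cube([13, 288, 218]);


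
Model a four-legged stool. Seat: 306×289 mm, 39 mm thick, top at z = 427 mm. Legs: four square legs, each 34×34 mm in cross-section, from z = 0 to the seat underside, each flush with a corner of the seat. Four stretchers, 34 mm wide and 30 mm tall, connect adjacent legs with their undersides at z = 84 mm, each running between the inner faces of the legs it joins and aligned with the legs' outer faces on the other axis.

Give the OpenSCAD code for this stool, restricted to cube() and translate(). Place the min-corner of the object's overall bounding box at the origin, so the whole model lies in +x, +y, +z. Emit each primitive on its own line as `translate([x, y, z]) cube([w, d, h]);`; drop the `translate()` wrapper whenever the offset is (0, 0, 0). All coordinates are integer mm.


// leg_h = 427 - 39 = 388
// stretcher span = 306 - 2*34 = 238
translate([0, 0, 388]) cube([306, 289, 39]);
cube([34, 34, 388]);
translate([272, 0, 0]) cube([34, 34, 388]);
translate([0, 255, 0]) cube([34, 34, 388]);
translate([272, 255, 0]) cube([34, 34, 388]);
translate([34, 0, 84]) cube([238, 34, 30]);
translate([34, 255, 84]) cube([238, 34, 30]);
translate([0, 34, 84]) cube([34, 221, 30]);
translate([272, 34, 84]) cube([34, 221, 30]);


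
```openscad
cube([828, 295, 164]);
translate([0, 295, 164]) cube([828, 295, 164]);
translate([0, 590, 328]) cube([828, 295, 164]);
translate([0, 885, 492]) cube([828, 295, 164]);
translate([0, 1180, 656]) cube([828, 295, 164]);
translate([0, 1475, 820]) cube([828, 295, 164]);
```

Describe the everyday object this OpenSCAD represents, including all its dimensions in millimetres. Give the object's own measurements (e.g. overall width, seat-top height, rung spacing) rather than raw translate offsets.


A straight staircase of 6 solid steps. Each step is 828 mm wide (x), 295 mm deep (y, the going) and 164 mm tall (the rise). The first step rests on the floor; each subsequent step sits one going further in +y and one rise higher in +z, directly behind and above the previous step with no overlap.


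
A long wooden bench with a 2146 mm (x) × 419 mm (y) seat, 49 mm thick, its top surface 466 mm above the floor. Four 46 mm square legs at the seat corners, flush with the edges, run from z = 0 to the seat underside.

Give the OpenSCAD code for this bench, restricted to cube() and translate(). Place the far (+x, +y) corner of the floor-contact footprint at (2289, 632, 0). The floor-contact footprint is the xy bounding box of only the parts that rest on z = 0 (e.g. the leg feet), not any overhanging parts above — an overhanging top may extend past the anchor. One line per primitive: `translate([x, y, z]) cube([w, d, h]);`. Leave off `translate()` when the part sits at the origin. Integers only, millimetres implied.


translate([143, 213, 417]) cube([2146, 419, 49]);
translate([143, 213, 0]) cube([46, 46, 417]);
translate([143, 586, 0]) cube([46, 46, 417]);
translate([2243, 213, 0]) cube([46, 46, 417]);
translate([2243, 586, 0]) cube([46, 46, 417]);


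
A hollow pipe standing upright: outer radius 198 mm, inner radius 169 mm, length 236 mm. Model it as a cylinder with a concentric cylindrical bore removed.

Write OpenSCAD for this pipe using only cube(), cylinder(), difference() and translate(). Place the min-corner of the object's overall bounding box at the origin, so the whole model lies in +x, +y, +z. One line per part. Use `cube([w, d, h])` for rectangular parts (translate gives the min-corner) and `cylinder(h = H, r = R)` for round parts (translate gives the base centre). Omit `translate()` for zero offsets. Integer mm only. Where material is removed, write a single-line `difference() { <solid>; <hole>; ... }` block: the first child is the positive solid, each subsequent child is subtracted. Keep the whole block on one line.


difference() { translate([198, 198, 0]) cylinder(h = 236, r = 198); translate([198, 198, 0]) cylinder(h = 236, r = 169); }
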